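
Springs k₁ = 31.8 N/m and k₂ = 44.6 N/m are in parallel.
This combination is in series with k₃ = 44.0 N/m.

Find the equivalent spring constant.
k₁₂ = k₁ + k₂ = 76.4 N/m (parallel)
1/k_eq = 1/k₁₂ + 1/k₃ → k_eq = 27.92 N/m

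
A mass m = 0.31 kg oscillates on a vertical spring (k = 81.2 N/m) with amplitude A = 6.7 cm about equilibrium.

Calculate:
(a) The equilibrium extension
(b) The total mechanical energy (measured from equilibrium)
x_eq = mg/k = 0.31×9.81/81.2 = 0.03745 m = 3.745 cm
E = ½kA² = ½×81.2×(0.067)² = 0.1823 J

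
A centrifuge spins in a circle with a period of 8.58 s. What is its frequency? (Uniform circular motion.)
f = 1/T = 1/8.58 = 0.1166 Hz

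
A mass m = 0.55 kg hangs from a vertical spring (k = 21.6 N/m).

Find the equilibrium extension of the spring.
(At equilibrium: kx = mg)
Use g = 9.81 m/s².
x_eq = mg/k = 0.55×9.81/21.6 = 0.2498 m = 24.98 cm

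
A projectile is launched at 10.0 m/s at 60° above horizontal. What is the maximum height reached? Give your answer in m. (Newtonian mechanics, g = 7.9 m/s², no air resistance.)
H = v₀²sin²(θ)/(2g) = 4.747 m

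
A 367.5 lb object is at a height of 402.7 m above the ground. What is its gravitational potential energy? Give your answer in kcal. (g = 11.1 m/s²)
PE = mgh = 166.7 kg × 11.1 m/s² × 402.7 m = 7.451e+05 J = 178.1 kcal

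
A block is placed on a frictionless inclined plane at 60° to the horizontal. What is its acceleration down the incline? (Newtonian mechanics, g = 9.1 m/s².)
a = g sin(θ) = 9.1 × sin(60°) = 9.1 × 0.866 = 7.88 m/s²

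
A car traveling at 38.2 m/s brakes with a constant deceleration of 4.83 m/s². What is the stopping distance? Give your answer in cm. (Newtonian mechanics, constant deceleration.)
d = v₀² / (2a) (with unit conversion) = 15110.0 cm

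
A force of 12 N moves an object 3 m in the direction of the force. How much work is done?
W = Fd = 12×3 = 36.0 J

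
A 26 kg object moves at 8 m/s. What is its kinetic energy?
KE = ½mv² = ½×26×8² = 832.0 J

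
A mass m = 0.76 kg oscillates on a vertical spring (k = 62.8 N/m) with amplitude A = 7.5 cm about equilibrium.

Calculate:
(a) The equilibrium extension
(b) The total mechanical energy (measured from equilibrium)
x_eq = mg/k = 0.76×9.81/62.8 = 0.1187 m = 11.87 cm
E = ½kA² = ½×62.8×(0.075)² = 0.1766 J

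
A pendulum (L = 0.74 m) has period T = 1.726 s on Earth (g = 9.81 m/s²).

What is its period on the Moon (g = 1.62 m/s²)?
T = 2π√(L/g), so T_moon/T_earth = √(g_earth/g_moon)
T_moon = 2π√(0.74/1.62) = 4.247 s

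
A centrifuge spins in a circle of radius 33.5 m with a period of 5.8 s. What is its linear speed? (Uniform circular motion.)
v = 2πr/T = 2π×33.5/5.8 = 36.29 m/s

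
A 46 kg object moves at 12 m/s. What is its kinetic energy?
KE = ½mv² = ½×46×12² = 3312.0 J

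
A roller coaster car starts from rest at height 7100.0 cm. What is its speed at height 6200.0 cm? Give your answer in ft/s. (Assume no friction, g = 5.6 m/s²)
mgh₁ = ½mv₂² + mgh₂ → v₂ = √(2g(h₁−h₂)) = √(2×5.6×(71−62)) = 10.04 m/s = 32.94 ft/s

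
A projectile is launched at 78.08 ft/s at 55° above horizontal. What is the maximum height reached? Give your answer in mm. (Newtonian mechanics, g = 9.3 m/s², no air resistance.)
H = v₀²sin²(θ)/(2g) (with unit conversion) = 20430.0 mm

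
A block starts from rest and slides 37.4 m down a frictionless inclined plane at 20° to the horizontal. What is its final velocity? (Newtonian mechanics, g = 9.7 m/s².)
a = g sin(θ) = 9.7 × sin(20°) = 3.32 m/s²
v = √(2ad) = √(2 × 3.32 × 37.4) = 15.75 m/s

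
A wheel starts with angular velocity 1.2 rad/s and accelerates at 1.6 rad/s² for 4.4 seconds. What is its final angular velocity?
ω = ω₀ + αt = 1.2 + 1.6 × 4.4 = 8.24 rad/s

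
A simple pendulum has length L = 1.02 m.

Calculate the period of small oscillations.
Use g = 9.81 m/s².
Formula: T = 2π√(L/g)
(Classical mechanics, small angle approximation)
T = 2π√(L/g) = 2π√(1.02/9.81) = 2.026 s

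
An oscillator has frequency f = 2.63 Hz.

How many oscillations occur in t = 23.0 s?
n = f×t = 2.63×23.0 = 60.49 oscillations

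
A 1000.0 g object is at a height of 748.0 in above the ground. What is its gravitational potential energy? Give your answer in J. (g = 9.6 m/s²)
PE = mgh = 1 kg × 9.6 m/s² × 19 m = 182.4 J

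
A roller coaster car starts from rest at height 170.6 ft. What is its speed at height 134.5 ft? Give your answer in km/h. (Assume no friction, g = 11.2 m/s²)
mgh₁ = ½mv₂² + mgh₂ → v₂ = √(2g(h₁−h₂)) = √(2×11.2×(52−41)) = 15.7 m/s = 56.52 km/h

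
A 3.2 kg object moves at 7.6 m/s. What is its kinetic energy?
KE = ½mv² = ½×3.2×7.6² = 92.416 J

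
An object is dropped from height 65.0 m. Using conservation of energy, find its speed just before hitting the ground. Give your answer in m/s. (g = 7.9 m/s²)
mgh = ½mv² → v = √(2gh) = √(2×7.9×65) = 32.05 m/s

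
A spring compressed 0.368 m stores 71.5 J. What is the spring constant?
PE = ½kx² → k = 2PE/x² = 2×71.5/0.368² = 1056.0 N/m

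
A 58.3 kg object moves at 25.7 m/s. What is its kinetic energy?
KE = ½mv² = ½×58.3×25.7² = 19253.28 J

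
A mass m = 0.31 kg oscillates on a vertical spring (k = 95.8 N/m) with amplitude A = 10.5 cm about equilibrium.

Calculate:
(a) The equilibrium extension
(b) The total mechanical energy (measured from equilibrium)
x_eq = mg/k = 0.31×9.81/95.8 = 0.03174 m = 3.174 cm
E = ½kA² = ½×95.8×(0.105)² = 0.5281 J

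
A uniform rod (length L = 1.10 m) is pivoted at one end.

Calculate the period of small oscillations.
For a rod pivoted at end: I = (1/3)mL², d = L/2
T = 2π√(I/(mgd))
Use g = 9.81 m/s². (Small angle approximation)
I/m = (1/3)L² = 0.4033 m²; d = L/2 = 0.55 m
T = 2π√(I/(mgd)) = 2π√(0.4033/(9.81×0.55)) = 1.718 s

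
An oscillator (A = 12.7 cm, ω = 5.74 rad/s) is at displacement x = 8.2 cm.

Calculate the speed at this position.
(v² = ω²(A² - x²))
v = ω√(A² − x²) = 5.74×√(0.127² − 0.082²) = 0.5567 m/s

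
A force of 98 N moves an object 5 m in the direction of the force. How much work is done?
W = Fd = 98×5 = 490.0 J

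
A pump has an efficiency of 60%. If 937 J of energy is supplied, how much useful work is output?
W_out = η × W_in = 0.6 × 937 = 562.2 J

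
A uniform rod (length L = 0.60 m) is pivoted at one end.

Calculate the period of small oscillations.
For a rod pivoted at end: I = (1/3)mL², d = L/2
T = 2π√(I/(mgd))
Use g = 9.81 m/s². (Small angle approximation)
I/m = (1/3)L² = 0.12 m²; d = L/2 = 0.3 m
T = 2π√(I/(mgd)) = 2π√(0.12/(9.81×0.3)) = 1.269 s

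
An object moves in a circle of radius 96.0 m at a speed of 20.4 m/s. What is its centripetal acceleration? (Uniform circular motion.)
a_c = v²/r = 20.4²/96.0 = 416.16/96.0 = 4.33 m/s²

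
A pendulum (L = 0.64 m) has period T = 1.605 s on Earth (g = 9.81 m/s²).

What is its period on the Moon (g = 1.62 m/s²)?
T = 2π√(L/g), so T_moon/T_earth = √(g_earth/g_moon)
T_moon = 2π√(0.64/1.62) = 3.949 s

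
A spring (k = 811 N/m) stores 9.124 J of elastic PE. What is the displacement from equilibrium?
PE = ½kx² → x = √(2PE/k) = √(2×9.124/811) = 0.15 m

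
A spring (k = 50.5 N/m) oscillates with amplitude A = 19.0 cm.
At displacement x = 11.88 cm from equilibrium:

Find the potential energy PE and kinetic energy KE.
E_total = ½kA² = ½×50.5×(0.19)² = 0.9115 J
PE = ½kx² = ½×50.5×(0.1188)² = 0.3564 J
KE = E_total − PE = 0.5552 J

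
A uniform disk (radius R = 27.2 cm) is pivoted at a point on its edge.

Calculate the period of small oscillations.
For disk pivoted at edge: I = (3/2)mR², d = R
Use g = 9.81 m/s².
I/m = (3/2)R² = 0.111 m²; d = R = 0.272 m
T = 2π√((3/2)R²/(gR)) = 2π√(3R/(2g)) = 1.281 s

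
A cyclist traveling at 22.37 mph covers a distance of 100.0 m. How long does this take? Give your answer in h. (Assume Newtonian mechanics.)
t = d/v (with unit conversion) = 0.002778 h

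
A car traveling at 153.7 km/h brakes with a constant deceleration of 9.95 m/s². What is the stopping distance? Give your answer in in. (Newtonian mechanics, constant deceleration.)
d = v₀² / (2a) (with unit conversion) = 3606.0 in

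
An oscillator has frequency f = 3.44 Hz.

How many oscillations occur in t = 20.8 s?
n = f×t = 3.44×20.8 = 71.55 oscillations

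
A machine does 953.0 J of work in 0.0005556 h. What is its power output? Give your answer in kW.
P = W/t = 953 J / 2 s = 476.5 W = 0.4765 kW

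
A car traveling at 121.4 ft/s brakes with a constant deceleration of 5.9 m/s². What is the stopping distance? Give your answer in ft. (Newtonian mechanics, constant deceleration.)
d = v₀² / (2a) (with unit conversion) = 380.7 ft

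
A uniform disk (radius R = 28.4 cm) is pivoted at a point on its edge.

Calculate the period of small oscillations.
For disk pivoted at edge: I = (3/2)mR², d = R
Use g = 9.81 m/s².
I/m = (3/2)R² = 0.121 m²; d = R = 0.284 m
T = 2π√((3/2)R²/(gR)) = 2π√(3R/(2g)) = 1.309 s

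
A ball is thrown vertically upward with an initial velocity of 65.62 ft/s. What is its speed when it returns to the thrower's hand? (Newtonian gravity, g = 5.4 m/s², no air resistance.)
By conservation of energy, the ball returns at the same speed = 65.62 ft/s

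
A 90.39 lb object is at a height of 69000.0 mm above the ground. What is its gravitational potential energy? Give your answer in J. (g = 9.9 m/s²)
PE = mgh = 41 kg × 9.9 m/s² × 69 m = 2.801e+04 J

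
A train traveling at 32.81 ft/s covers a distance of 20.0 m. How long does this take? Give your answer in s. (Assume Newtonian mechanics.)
t = d/v (with unit conversion) = 2.0 s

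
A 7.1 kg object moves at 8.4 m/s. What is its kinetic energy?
KE = ½mv² = ½×7.1×8.4² = 250.488 J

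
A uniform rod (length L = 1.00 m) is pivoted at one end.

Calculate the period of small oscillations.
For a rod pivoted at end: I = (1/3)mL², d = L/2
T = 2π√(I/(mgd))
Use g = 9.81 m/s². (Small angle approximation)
I/m = (1/3)L² = 0.3333 m²; d = L/2 = 0.5 m
T = 2π√(I/(mgd)) = 2π√(0.3333/(9.81×0.5)) = 1.638 s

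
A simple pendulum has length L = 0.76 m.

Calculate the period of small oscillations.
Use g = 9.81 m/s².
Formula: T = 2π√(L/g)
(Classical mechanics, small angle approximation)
T = 2π√(L/g) = 2π√(0.76/9.81) = 1.749 s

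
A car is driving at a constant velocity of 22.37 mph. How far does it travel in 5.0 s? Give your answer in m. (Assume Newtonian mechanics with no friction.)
d = vt (with unit conversion) = 50.0 m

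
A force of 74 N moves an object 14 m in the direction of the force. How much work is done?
W = Fd = 74×14 = 1036.0 J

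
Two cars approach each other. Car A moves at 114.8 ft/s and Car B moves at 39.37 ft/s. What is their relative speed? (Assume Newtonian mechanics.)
v_rel = v_A + v_B = 114.8 + 39.37 = 154.2 ft/s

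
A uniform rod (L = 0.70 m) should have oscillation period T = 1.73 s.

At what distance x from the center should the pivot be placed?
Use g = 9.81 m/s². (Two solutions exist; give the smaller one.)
T = 2π√((L²/12 + x²)/(gx)). Let c = T²g/(4π²) = 0.7437.
x² − cx + L²/12 = 0 → x = (c − √(c² − L²/3))/2 = 0.0597 m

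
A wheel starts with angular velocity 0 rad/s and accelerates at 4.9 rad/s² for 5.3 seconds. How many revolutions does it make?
θ = ω₀t + ½αt² = 0×5.3 + ½×4.9×5.3² = 68.82 rad
Revolutions = θ/(2π) = 68.82/(2π) = 10.95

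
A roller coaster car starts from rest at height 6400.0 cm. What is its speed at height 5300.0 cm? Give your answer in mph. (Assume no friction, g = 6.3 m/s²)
mgh₁ = ½mv₂² + mgh₂ → v₂ = √(2g(h₁−h₂)) = √(2×6.3×(64−53)) = 11.77 m/s = 26.34 mph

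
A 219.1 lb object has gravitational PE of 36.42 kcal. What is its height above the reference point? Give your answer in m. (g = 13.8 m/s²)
PE = mgh → h = PE/(mg) = 1.524e+05 J / (99.38 kg × 13.8 m/s²) = 111.1 m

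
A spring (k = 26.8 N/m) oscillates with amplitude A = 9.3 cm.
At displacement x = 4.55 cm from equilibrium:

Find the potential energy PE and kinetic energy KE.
E_total = ½kA² = ½×26.8×(0.093)² = 0.1159 J
PE = ½kx² = ½×26.8×(0.0455)² = 0.02774 J
KE = E_total − PE = 0.08816 J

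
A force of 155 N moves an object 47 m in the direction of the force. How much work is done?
W = Fd = 155×47 = 7285.0 J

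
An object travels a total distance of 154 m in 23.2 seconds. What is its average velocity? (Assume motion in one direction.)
v_avg = Δd / Δt = 154 / 23.2 = 6.64 m/s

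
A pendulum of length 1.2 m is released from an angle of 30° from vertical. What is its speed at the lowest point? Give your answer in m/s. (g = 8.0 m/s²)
h = L(1 − cosθ) = 1.2×(1 − cos30°) = 0.1608 m
v = √(2gh) = √(2×8.0×0.1608) = 1.604 m/s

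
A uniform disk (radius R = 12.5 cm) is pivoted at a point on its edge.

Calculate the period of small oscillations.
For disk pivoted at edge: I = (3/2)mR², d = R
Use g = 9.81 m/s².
I/m = (3/2)R² = 0.02344 m²; d = R = 0.125 m
T = 2π√((3/2)R²/(gR)) = 2π√(3R/(2g)) = 0.8687 s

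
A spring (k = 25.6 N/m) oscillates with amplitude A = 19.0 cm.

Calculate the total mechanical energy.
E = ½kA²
E = ½kA² = ½×25.6×(0.19)² = 0.4621 J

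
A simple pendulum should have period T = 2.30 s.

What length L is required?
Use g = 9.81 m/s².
T = 2π√(L/g) → L = g(T/2π)² = 9.81×(2.3/2π)² = 1.315 m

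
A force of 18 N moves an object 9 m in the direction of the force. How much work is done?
W = Fd = 18×9 = 162.0 J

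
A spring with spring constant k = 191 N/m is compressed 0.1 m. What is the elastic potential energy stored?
PE = ½kx² = ½×191×0.1² = 0.955 J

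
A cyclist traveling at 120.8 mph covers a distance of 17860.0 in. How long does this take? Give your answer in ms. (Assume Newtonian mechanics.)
t = d/v (with unit conversion) = 8400.0 ms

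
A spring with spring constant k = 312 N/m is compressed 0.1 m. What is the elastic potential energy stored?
PE = ½kx² = ½×312×0.1² = 1.56 J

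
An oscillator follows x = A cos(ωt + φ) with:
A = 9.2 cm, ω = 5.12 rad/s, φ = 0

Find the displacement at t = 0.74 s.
x = A cos(ωt + φ) = 9.2×cos(5.12×0.74 + 0) = -7.339 cm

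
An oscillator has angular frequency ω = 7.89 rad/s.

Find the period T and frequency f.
T = 2π/ω = 2π/7.89 = 0.7963 s; f = ω/2π = 1.256 Hz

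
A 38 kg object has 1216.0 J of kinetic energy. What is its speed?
KE = ½mv² → v = √(2KE/m) = √(2×1216.0/38) = 8.0 m/s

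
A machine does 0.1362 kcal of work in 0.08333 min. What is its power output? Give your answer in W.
P = W/t = 569.9 J / 5 s = 114 W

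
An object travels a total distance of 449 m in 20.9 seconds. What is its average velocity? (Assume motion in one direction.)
v_avg = Δd / Δt = 449 / 20.9 = 21.48 m/s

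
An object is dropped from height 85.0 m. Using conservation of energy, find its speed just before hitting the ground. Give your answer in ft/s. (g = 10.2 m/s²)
mgh = ½mv² → v = √(2gh) = √(2×10.2×85) = 41.64 m/s = 136.6 ft/s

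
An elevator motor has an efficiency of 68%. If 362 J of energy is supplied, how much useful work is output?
W_out = η × W_in = 0.68 × 362 = 246.16 J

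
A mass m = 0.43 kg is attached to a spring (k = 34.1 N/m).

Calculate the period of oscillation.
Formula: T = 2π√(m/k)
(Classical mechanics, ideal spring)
T = 2π√(m/k) = 2π√(0.43/34.1) = 0.7056 s; f = 1/T = 1.417 Hz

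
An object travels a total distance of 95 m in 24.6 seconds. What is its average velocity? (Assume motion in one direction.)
v_avg = Δd / Δt = 95 / 24.6 = 3.86 m/s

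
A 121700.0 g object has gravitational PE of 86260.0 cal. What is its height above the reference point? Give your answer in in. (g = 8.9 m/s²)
PE = mgh → h = PE/(mg) = 3.609e+05 J / (121.7 kg × 8.9 m/s²) = 333.2 m = 13120.0 in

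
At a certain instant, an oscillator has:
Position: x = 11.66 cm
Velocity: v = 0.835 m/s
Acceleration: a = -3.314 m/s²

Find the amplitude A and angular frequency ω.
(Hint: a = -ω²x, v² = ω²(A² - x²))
a = −ω²x → ω = √(|a|/x) = √(3.314/0.1166) = 5.331 rad/s
v² = ω²(A² − x²) → A = √(x² + v²/ω²) = √(0.1166² + 0.835²/5.331²) = 0.1953 m = 19.53 cm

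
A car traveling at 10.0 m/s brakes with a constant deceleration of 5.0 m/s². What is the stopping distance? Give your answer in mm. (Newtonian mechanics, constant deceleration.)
d = v₀² / (2a) (with unit conversion) = 10000.0 mm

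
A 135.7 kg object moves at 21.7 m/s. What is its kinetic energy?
KE = ½mv² = ½×135.7×21.7² = 31949.89 J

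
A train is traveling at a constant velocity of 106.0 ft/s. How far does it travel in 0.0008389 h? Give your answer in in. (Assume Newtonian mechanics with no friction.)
d = vt (with unit conversion) = 3841.0 in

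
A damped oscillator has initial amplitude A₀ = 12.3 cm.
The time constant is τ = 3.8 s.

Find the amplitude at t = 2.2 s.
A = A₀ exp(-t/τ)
A = A₀ exp(−t/τ) = 12.3×exp(−2.2/3.8) = 6.894 cm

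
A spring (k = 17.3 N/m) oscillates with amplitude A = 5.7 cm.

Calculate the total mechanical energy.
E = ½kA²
E = ½kA² = ½×17.3×(0.057)² = 0.0281 J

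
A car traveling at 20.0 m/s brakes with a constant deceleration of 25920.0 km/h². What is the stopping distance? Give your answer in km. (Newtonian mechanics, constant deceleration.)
d = v₀² / (2a) (with unit conversion) = 0.1 km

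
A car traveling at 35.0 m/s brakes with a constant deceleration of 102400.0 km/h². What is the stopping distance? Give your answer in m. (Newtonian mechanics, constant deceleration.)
d = v₀² / (2a) (with unit conversion) = 77.52 m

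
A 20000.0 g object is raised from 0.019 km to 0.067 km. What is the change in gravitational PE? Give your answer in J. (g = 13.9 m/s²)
ΔPE = mg(h₂ − h₁) = 20 kg × 13.9 m/s² × (67 − 19) m = 1.334e+04 J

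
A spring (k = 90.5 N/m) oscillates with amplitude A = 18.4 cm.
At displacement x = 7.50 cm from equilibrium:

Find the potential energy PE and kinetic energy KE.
E_total = ½kA² = ½×90.5×(0.184)² = 1.532 J
PE = ½kx² = ½×90.5×(0.075)² = 0.2545 J
KE = E_total − PE = 1.277 J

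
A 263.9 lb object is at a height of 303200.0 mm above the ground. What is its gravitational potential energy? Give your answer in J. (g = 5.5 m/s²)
PE = mgh = 119.7 kg × 5.5 m/s² × 303.2 m = 1.996e+05 J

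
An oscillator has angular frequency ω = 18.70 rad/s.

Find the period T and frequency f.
T = 2π/ω = 2π/18.7 = 0.336 s; f = ω/2π = 2.976 Hz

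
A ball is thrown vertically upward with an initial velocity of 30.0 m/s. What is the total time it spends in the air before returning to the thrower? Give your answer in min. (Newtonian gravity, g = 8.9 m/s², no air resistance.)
t_total = 2v₀/g (with unit conversion) = 0.1124 min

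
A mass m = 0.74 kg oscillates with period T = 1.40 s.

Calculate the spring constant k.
T = 2π√(m/k) → k = m(2π/T)² = 0.74×(2π/1.4)² = 14.91 N/m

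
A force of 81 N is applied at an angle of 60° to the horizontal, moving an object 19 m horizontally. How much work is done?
W = Fd cosθ = 81×19×cos(60°) = 769.5 J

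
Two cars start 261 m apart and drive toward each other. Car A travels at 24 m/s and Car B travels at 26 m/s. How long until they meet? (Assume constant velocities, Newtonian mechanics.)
Combined speed: v_combined = 24 + 26 = 50 m/s
Time to meet: t = d/50 = 261/50 = 5.22 s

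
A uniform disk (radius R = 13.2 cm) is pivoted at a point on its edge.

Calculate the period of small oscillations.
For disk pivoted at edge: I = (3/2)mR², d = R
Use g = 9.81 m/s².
I/m = (3/2)R² = 0.02614 m²; d = R = 0.132 m
T = 2π√((3/2)R²/(gR)) = 2π√(3R/(2g)) = 0.8926 s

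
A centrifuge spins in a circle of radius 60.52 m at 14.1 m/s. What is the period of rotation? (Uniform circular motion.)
T = 2πr/v = 2π×60.52/14.1 = 26.97 s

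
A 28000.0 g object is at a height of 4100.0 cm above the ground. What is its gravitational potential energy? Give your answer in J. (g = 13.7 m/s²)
PE = mgh = 28 kg × 13.7 m/s² × 41 m = 1.573e+04 J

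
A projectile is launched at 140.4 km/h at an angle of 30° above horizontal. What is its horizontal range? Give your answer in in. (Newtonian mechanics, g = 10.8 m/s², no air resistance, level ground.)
R = v₀² sin(2θ) / g (with unit conversion) = 4802.0 in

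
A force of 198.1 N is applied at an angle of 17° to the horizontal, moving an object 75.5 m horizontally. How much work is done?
W = Fd cosθ = 198.1×75.5×cos(17°) = 14303.0 J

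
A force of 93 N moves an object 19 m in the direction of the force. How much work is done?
W = Fd = 93×19 = 1767.0 J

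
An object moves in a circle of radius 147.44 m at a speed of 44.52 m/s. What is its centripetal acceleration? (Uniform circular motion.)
a_c = v²/r = 44.52²/147.44 = 1982.03/147.44 = 13.44 m/s²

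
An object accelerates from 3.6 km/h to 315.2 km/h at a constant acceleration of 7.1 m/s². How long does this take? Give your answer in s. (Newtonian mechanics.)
t = (v - v₀)/a (with unit conversion) = 12.19 s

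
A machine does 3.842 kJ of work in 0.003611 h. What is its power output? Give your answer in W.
P = W/t = 3842 J / 13 s = 295.5 W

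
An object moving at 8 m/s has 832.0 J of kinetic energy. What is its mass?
KE = ½mv² → m = 2KE/v² = 2×832.0/8² = 26.0 kg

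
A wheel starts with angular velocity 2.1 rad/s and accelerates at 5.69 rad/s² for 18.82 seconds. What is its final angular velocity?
ω = ω₀ + αt = 2.1 + 5.69 × 18.82 = 109.19 rad/s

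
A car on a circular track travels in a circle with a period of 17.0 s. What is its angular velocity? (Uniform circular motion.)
ω = 2π/T = 2π/17.0 = 0.3696 rad/s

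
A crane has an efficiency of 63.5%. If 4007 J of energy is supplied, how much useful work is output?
W_out = η × W_in = 0.635 × 4007 = 2544.4 J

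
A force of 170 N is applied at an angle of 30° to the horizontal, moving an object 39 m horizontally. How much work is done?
W = Fd cosθ = 170×39×cos(30°) = 5741.7 J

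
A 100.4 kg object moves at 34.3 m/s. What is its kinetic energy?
KE = ½mv² = ½×100.4×34.3² = 59059.8 J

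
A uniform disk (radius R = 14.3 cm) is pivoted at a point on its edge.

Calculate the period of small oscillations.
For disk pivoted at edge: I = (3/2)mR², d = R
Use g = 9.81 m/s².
I/m = (3/2)R² = 0.03067 m²; d = R = 0.143 m
T = 2π√((3/2)R²/(gR)) = 2π√(3R/(2g)) = 0.9291 s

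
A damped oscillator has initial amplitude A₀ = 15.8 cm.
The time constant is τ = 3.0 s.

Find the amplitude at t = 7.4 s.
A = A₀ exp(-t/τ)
A = A₀ exp(−t/τ) = 15.8×exp(−7.4/3.0) = 1.341 cm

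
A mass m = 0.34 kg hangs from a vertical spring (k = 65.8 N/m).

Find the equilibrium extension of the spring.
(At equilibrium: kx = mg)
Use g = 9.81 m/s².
x_eq = mg/k = 0.34×9.81/65.8 = 0.05069 m = 5.069 cm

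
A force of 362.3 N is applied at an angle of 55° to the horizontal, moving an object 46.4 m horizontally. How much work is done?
W = Fd cosθ = 362.3×46.4×cos(55°) = 9642.2 J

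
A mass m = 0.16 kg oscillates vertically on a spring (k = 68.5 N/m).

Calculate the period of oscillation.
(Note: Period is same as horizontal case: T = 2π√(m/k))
T = 2π√(m/k) = 2π√(0.16/68.5) = 0.3037 s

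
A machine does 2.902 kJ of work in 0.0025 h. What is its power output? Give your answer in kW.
P = W/t = 2902 J / 9 s = 322.4 W = 0.3224 kW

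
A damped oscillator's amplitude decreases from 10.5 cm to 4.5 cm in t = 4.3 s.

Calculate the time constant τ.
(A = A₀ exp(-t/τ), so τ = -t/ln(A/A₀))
A/A₀ = 4.5/10.5 = 0.4286; ln(A/A₀) = -0.8473
τ = −t/ln(A/A₀) = −4.3/-0.8473 = 5.075 s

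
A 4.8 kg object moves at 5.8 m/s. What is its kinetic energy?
KE = ½mv² = ½×4.8×5.8² = 80.736 J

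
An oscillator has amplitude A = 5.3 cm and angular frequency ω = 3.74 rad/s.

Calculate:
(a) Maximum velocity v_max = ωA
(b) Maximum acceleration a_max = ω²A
v_max = ωA = 3.74×0.053 = 0.1982 m/s
a_max = ω²A = 3.74²×0.053 = 0.7413 m/s²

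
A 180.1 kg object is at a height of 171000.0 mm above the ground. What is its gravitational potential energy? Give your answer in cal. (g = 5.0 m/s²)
PE = mgh = 180.1 kg × 5.0 m/s² × 171 m = 1.54e+05 J = 36800.0 cal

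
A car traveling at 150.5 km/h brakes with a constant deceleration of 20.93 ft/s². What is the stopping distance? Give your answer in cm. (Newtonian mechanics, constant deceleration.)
d = v₀² / (2a) (with unit conversion) = 13700.0 cm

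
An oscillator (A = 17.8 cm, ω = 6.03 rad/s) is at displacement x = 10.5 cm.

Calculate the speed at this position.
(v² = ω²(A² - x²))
v = ω√(A² − x²) = 6.03×√(0.178² − 0.105²) = 0.8667 m/s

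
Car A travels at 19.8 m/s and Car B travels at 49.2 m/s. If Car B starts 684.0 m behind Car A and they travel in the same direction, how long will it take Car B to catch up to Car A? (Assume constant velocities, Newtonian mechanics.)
Relative speed: v_rel = 49.2 - 19.8 = 29.4 m/s
Time to catch: t = d₀/v_rel = 684.0/29.4 = 23.27 s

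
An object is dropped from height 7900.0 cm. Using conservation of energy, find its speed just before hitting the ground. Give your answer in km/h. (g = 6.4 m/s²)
mgh = ½mv² → v = √(2gh) = √(2×6.4×79) = 31.8 m/s = 114.5 km/h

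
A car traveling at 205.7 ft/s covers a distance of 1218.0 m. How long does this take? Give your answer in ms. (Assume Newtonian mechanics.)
t = d/v (with unit conversion) = 19430.0 ms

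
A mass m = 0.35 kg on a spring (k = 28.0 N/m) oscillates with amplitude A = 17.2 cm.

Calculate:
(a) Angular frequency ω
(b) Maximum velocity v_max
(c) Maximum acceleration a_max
ω = √(k/m) = √(28.0/0.35) = 8.944 rad/s
v_max = ωA = 8.944×0.172 = 1.538 m/s
a_max = ω²A = 8.944²×0.172 = 13.76 m/s²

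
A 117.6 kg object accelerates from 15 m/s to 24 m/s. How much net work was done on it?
W_net = ΔKE = ½m(v₂² − v₁²) = ½×117.6×(24² − 15²) = 20638.8 J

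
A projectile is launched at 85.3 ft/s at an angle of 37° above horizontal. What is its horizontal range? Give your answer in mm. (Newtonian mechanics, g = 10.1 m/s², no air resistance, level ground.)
R = v₀² sin(2θ) / g (with unit conversion) = 64340.0 mm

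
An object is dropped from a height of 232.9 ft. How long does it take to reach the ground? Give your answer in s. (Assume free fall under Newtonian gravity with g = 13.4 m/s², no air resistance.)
t = √(2h/g) (with unit conversion) = 3.255 s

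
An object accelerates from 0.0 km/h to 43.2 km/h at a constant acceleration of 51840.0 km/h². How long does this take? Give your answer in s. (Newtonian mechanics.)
t = (v - v₀)/a (with unit conversion) = 3.0 s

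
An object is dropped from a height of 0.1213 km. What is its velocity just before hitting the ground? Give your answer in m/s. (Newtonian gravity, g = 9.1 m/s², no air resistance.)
v = √(2gh) (with unit conversion) = 46.99 m/s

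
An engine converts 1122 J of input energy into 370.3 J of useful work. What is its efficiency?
η = W_out/W_in = 370.3/1122 = 0.33 = 33.0%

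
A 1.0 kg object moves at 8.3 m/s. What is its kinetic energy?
KE = ½mv² = ½×1.0×8.3² = 34.445 J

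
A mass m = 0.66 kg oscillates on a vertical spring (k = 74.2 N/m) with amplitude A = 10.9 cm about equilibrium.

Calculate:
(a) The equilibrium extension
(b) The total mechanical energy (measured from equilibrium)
x_eq = mg/k = 0.66×9.81/74.2 = 0.08726 m = 8.726 cm
E = ½kA² = ½×74.2×(0.109)² = 0.4408 J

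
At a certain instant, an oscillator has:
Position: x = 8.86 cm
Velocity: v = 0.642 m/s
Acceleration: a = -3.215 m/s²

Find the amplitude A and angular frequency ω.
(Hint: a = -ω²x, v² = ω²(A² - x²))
a = −ω²x → ω = √(|a|/x) = √(3.215/0.0886) = 6.024 rad/s
v² = ω²(A² − x²) → A = √(x² + v²/ω²) = √(0.0886² + 0.642²/6.024²) = 0.1386 m = 13.86 cm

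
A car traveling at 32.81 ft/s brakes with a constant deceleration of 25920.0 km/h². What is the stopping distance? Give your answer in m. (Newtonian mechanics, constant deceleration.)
d = v₀² / (2a) (with unit conversion) = 25.0 m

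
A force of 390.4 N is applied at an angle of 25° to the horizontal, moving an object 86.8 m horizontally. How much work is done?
W = Fd cosθ = 390.4×86.8×cos(25°) = 30712.0 J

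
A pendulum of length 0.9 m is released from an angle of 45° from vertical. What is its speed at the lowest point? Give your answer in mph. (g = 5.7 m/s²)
h = L(1 − cosθ) = 0.9×(1 − cos45°) = 0.2636 m
v = √(2gh) = √(2×5.7×0.2636) = 1.734 m/s = 3.878 mph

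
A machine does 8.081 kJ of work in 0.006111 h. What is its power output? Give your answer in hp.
P = W/t = 8081 J / 22 s = 367.3 W = 0.4926 hp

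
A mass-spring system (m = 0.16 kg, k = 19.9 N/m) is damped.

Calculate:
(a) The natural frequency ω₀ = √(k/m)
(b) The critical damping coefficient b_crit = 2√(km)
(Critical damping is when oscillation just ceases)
ω₀ = √(k/m) = √(19.9/0.16) = 11.15 rad/s
b_crit = 2√(km) = 2√(19.9×0.16) = 3.569 kg/s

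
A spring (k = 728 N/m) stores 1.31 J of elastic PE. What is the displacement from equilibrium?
PE = ½kx² → x = √(2PE/k) = √(2×1.31/728) = 0.05999 m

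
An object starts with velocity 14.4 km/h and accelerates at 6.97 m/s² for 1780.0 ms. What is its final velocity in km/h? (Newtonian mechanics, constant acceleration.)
v = v₀ + at (with unit conversion) = 59.06 km/h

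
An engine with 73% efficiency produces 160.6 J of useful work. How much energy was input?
W_in = W_out/η = 160.6/0.73 = 220.0 J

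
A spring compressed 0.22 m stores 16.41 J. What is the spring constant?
PE = ½kx² → k = 2PE/x² = 2×16.41/0.22² = 678.1 N/m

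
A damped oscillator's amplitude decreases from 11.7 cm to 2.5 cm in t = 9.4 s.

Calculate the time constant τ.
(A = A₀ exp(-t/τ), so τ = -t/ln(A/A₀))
A/A₀ = 2.5/11.7 = 0.2137; ln(A/A₀) = -1.543
τ = −t/ln(A/A₀) = −9.4/-1.543 = 6.091 s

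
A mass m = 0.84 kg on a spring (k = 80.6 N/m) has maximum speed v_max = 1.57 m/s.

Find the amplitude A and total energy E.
½mv²_max = ½kA² → A = v_max√(m/k) = 1.57×√(0.84/80.6) = 0.1603 m = 16.03 cm
E = ½mv²_max = ½×0.84×1.57² = 1.035 J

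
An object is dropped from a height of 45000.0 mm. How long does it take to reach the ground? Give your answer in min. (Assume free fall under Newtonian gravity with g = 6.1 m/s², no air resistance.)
t = √(2h/g) (with unit conversion) = 0.06402 min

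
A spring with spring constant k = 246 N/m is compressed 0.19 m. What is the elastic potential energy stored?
PE = ½kx² = ½×246×0.19² = 4.44 J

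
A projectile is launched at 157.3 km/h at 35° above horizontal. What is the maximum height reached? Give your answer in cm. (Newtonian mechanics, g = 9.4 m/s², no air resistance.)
H = v₀²sin²(θ)/(2g) (with unit conversion) = 3341.0 cm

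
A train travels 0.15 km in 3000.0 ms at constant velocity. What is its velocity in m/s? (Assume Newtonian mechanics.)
v = d/t (with unit conversion) = 50.0 m/s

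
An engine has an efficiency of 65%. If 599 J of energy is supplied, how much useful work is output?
W_out = η × W_in = 0.65 × 599 = 389.35 J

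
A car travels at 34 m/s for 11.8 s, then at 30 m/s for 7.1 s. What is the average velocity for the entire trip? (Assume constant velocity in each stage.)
d₁ = v₁t₁ = 34 × 11.8 = 401.2 m
d₂ = v₂t₂ = 30 × 7.1 = 213 m
d_total = 614.2 m, t_total = 18.9 s
v_avg = d_total/t_total = 614.2/18.9 = 32.5 m/s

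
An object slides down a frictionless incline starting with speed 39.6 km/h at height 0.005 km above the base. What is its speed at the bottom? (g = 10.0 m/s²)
½mv₀² + mgh = ½mv² → v = √(v₀² + 2gh) = √(11² + 2×10.0×5) = 14.87 m/s = 53.52 km/h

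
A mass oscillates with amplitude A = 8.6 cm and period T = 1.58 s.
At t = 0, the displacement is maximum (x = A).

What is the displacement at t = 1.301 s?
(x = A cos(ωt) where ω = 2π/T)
ω = 2π/T = 2π/1.58 = 3.977 rad/s
x = A cos(ωt) = 8.6×cos(3.977×1.301) = 3.828 cm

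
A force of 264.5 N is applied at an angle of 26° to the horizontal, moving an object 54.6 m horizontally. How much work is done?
W = Fd cosθ = 264.5×54.6×cos(26°) = 12980.0 J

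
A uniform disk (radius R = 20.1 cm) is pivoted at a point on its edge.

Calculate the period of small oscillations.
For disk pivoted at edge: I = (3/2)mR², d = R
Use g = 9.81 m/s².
I/m = (3/2)R² = 0.0606 m²; d = R = 0.201 m
T = 2π√((3/2)R²/(gR)) = 2π√(3R/(2g)) = 1.102 s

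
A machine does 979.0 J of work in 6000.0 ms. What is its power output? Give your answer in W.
P = W/t = 979 J / 6 s = 163.2 W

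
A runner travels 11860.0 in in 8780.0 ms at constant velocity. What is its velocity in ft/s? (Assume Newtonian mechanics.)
v = d/t (with unit conversion) = 112.6 ft/s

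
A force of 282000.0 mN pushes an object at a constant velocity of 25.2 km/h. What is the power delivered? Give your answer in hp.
P = Fv = 282 N × 7 m/s = 1974 W = 2.647 hp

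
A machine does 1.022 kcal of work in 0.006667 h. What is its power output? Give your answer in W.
P = W/t = 4276 J / 24 s = 178.2 W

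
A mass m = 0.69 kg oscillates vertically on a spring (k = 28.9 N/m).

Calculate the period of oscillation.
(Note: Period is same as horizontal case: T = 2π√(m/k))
T = 2π√(m/k) = 2π√(0.69/28.9) = 0.9709 s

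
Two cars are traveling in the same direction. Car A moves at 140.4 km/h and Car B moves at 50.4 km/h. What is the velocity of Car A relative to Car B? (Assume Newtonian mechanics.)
v_rel = v_A - v_B = 140.4 - 50.4 = 90.0 km/h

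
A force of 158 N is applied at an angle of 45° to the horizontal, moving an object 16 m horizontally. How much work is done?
W = Fd cosθ = 158×16×cos(45°) = 1787.6 J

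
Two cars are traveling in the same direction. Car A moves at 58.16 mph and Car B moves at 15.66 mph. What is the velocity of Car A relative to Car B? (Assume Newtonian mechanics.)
v_rel = v_A - v_B = 58.16 - 15.66 = 42.5 mph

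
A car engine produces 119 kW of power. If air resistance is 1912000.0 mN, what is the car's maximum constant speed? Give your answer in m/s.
P = Fv → v = P/F = 119000 W / 1912 N = 62.24 m/s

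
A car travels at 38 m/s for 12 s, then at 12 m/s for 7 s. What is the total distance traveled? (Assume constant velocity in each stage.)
d₁ = v₁t₁ = 38 × 12 = 456 m
d₂ = v₂t₂ = 12 × 7 = 84 m
d_total = 456 + 84 = 540 m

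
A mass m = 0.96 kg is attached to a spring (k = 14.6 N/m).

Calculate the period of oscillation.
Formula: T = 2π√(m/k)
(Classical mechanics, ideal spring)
T = 2π√(m/k) = 2π√(0.96/14.6) = 1.611 s; f = 1/T = 0.6207 Hz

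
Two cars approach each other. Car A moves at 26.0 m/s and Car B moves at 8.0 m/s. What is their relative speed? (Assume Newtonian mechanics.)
v_rel = v_A + v_B = 26.0 + 8.0 = 34.0 m/s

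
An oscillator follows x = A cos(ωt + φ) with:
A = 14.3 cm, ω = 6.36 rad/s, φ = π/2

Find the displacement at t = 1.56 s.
x = A cos(ωt + φ) = 14.3×cos(6.36×1.56 + π/2) = 6.816 cm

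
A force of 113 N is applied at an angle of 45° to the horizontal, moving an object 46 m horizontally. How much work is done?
W = Fd cosθ = 113×46×cos(45°) = 3675.5 J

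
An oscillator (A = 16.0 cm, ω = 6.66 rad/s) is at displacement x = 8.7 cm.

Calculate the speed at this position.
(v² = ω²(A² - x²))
v = ω√(A² − x²) = 6.66×√(0.16² − 0.087²) = 0.8943 m/s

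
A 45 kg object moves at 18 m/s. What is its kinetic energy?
KE = ½mv² = ½×45×18² = 7290.0 J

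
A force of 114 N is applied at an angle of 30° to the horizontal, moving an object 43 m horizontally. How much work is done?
W = Fd cosθ = 114×43×cos(30°) = 4245.3 J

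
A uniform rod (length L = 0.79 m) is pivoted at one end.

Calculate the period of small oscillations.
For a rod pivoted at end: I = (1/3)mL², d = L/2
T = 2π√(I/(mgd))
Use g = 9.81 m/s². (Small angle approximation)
I/m = (1/3)L² = 0.208 m²; d = L/2 = 0.395 m
T = 2π√(I/(mgd)) = 2π√(0.208/(9.81×0.395)) = 1.456 s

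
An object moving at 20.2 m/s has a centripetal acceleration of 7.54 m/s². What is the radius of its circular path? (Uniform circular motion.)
r = v²/a_c = 20.2²/7.54 = 54.12 m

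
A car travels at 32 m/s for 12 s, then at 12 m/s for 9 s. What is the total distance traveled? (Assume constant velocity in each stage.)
d₁ = v₁t₁ = 32 × 12 = 384 m
d₂ = v₂t₂ = 12 × 9 = 108 m
d_total = 384 + 108 = 492 m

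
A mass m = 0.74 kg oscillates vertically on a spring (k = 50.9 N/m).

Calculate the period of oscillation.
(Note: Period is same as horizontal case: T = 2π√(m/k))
T = 2π√(m/k) = 2π√(0.74/50.9) = 0.7576 s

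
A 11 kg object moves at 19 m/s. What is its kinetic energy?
KE = ½mv² = ½×11×19² = 1985.5 J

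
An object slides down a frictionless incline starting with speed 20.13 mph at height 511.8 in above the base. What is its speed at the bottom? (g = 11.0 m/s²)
½mv₀² + mgh = ½mv² → v = √(v₀² + 2gh) = √(8.999² + 2×11.0×13) = 19.16 m/s = 42.85 mph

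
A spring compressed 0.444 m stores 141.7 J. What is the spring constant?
PE = ½kx² → k = 2PE/x² = 2×141.7/0.444² = 1438.0 N/m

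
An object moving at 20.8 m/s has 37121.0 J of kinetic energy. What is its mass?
KE = ½mv² → m = 2KE/v² = 2×37121.0/20.8² = 171.6 kg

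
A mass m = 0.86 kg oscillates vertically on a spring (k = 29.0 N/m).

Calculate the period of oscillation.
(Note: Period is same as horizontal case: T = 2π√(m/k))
T = 2π√(m/k) = 2π√(0.86/29.0) = 1.082 s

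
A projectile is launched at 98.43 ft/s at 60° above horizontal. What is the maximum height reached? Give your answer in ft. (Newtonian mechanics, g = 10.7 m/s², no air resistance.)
H = v₀²sin²(θ)/(2g) (with unit conversion) = 103.5 ft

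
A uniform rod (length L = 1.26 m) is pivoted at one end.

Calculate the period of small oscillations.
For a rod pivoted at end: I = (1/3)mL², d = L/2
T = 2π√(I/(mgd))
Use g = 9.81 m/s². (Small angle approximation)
I/m = (1/3)L² = 0.5292 m²; d = L/2 = 0.63 m
T = 2π√(I/(mgd)) = 2π√(0.5292/(9.81×0.63)) = 1.839 s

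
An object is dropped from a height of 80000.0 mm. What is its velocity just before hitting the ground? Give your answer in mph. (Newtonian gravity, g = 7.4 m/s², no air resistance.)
v = √(2gh) (with unit conversion) = 76.97 mph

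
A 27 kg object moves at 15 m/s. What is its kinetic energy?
KE = ½mv² = ½×27×15² = 3037.5 J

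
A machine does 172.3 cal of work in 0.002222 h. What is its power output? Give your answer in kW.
P = W/t = 720.9 J / 7.999 s = 90.12 W = 0.09012 kW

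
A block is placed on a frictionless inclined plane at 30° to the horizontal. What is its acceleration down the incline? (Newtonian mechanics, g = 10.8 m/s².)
a = g sin(θ) = 10.8 × sin(30°) = 10.8 × 0.5 = 5.4 m/s²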